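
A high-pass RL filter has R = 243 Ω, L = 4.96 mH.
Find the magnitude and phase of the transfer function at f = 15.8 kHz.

Step 1 — Angular frequency: ω = 2π·1.58e+04 = 9.927e+04 rad/s.
Step 2 — Transfer function: H(jω) = jωL/(R + jωL).
Step 3 — Numerator jωL = j·492.4; denominator R + jωL = 243 + j492.4.
Step 4 — H = 0.8042 + j0.3969.
Step 5 — Magnitude: |H| = 0.8967 (-0.9 dB); phase: φ = 26.3°.

|H| = 0.8967 (-0.9 dB), φ = 26.3°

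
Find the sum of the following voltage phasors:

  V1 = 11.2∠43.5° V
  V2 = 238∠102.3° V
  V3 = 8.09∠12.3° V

Step 1 — Convert each phasor to rectangular form:
  V1 = 11.2·(cos(43.5°) + j·sin(43.5°)) = 8.124 + j7.71 V
  V2 = 238·(cos(102.3°) + j·sin(102.3°)) = -50.7 + j232.5 V
  V3 = 8.09·(cos(12.3°) + j·sin(12.3°)) = 7.904 + j1.723 V
Step 2 — Sum components: V_total = -34.67 + j242 V.
Step 3 — Convert to polar: |V_total| = 244.4 V, ∠V_total = 98.2°.

V_total = 244.4∠98.2° V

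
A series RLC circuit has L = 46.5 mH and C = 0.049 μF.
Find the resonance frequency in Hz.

Step 1 — Resonance condition Im(Z)=0 gives ω₀ = 1/√(LC).
Step 2 — ω₀ = 1/√(0.0465·4.9e-08) = 2.095e+04 rad/s.
Step 3 — f₀ = ω₀/(2π) = 3334 Hz.

f₀ = 3334 Hz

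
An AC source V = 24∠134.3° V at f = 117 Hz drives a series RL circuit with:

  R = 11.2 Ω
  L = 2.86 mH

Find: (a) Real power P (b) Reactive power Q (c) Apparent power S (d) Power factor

Step 1 — Angular frequency: ω = 2π·f = 2π·117 = 735.1 rad/s.
Step 2 — Component impedances:
  R: Z = R = 11.2 Ω
  L: Z = jωL = j·735.1·0.00286 = 0 + j2.102 Ω
Step 3 — Series combination: Z_total = R + L = 11.2 + j2.102 Ω = 11.4∠10.6° Ω.
Step 4 — Source phasor: V = 24∠134.3° V = -16.76 + j17.18 V.
Step 5 — Current: I = V / Z = -1.168 + j1.753 A = 2.106∠123.7° A.
Step 6 — Complex power: S = V·I* = 49.68 + j9.326 VA.
Step 7 — Real power: P = Re(S) = 49.68 W.
Step 8 — Reactive power: Q = Im(S) = 9.326 VAR.
Step 9 — Apparent power: |S| = 50.55 VA.
Step 10 — Power factor: PF = P/|S| = 0.9828 (lagging).

(a) P = 49.68 W  (b) Q = 9.326 VAR  (c) S = 50.55 VA  (d) PF = 0.9828 (lagging)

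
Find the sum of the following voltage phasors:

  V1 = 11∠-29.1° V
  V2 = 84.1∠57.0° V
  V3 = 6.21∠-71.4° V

Step 1 — Convert each phasor to rectangular form:
  V1 = 11·(cos(-29.1°) + j·sin(-29.1°)) = 9.611 - j5.35 V
  V2 = 84.1·(cos(57.0°) + j·sin(57.0°)) = 45.8 + j70.53 V
  V3 = 6.21·(cos(-71.4°) + j·sin(-71.4°)) = 1.981 - j5.886 V
Step 2 — Sum components: V_total = 57.4 + j59.3 V.
Step 3 — Convert to polar: |V_total| = 82.53 V, ∠V_total = 45.9°.

V_total = 82.53∠45.9° V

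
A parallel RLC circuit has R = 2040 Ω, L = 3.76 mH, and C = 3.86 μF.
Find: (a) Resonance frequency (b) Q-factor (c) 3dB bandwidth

Step 1 — Resonance: ω₀ = 1/√(LC) = 1/√(0.00376·3.86e-06) = 8301 rad/s.
Step 2 — f₀ = ω₀/(2π) = 1321 Hz.
Step 3 — Parallel Q: Q = R/(ω₀L) = 2040/(8301·0.00376) = 65.36.
Step 4 — Bandwidth: Δω = ω₀/Q = 127 rad/s; BW = Δω/(2π) = 20.21 Hz.

(a) f₀ = 1321 Hz  (b) Q = 65.36  (c) BW = 20.21 Hz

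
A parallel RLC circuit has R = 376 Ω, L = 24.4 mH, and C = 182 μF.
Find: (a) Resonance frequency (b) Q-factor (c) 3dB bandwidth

Step 1 — Resonance: ω₀ = 1/√(LC) = 1/√(0.0244·0.000182) = 474.5 rad/s.
Step 2 — f₀ = ω₀/(2π) = 75.52 Hz.
Step 3 — Parallel Q: Q = R/(ω₀L) = 376/(474.5·0.0244) = 32.47.
Step 4 — Bandwidth: Δω = ω₀/Q = 14.61 rad/s; BW = Δω/(2π) = 2.326 Hz.

(a) f₀ = 75.52 Hz  (b) Q = 32.47  (c) BW = 2.326 Hz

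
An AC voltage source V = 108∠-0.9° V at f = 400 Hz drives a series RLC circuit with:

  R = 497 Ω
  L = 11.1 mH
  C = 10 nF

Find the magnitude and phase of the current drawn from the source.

Step 1 — Angular frequency: ω = 2π·f = 2π·400 = 2513 rad/s.
Step 2 — Component impedances:
  R: Z = R = 497 Ω
  L: Z = jωL = j·2513·0.0111 = 0 + j27.9 Ω
  C: Z = 1/(jωC) = -j/(ω·C) = 0 - j3.979e+04 Ω
Step 3 — Series combination: Z_total = R + L + C = 497 - j3.976e+04 Ω = 3.976e+04∠-89.3° Ω.
Step 4 — Source phasor: V = 108∠-0.9° V = 108 - j1.696 V.
Step 5 — Ohm's law: I = V / Z_total = (108 - j1.696) / (497 - j3.976e+04) = 7.66e-05 + j0.002715 A.
Step 6 — Convert to polar: |I| = 0.002716 A, ∠I = 88.4°.

I = 0.002716∠88.4° A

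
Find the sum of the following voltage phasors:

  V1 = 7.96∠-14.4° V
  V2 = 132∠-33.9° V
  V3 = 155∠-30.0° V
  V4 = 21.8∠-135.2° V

Step 1 — Convert each phasor to rectangular form:
  V1 = 7.96·(cos(-14.4°) + j·sin(-14.4°)) = 7.71 - j1.98 V
  V2 = 132·(cos(-33.9°) + j·sin(-33.9°)) = 109.6 - j73.62 V
  V3 = 155·(cos(-30.0°) + j·sin(-30.0°)) = 134.2 - j77.5 V
  V4 = 21.8·(cos(-135.2°) + j·sin(-135.2°)) = -15.47 - j15.36 V
Step 2 — Sum components: V_total = 236 - j168.5 V.
Step 3 — Convert to polar: |V_total| = 290 V, ∠V_total = -35.5°.

V_total = 290∠-35.5° V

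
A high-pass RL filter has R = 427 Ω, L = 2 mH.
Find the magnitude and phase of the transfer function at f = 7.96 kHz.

Step 1 — Angular frequency: ω = 2π·7960 = 5.001e+04 rad/s.
Step 2 — Transfer function: H(jω) = jωL/(R + jωL).
Step 3 — Numerator jωL = j·100; denominator R + jωL = 427 + j100.
Step 4 — H = 0.05202 + j0.2221.
Step 5 — Magnitude: |H| = 0.2281 (-12.8 dB); phase: φ = 76.8°.

|H| = 0.2281 (-12.8 dB), φ = 76.8°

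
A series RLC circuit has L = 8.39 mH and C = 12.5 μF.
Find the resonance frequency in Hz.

Step 1 — Resonance condition Im(Z)=0 gives ω₀ = 1/√(LC).
Step 2 — ω₀ = 1/√(0.00839·1.25e-05) = 3088 rad/s.
Step 3 — f₀ = ω₀/(2π) = 491.5 Hz.

f₀ = 491.5 Hz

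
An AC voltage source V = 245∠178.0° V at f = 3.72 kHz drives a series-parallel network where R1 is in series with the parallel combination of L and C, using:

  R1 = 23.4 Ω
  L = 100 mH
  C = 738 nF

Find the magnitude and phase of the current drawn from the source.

Step 1 — Angular frequency: ω = 2π·f = 2π·3720 = 2.337e+04 rad/s.
Step 2 — Component impedances:
  R1: Z = R = 23.4 Ω
  L: Z = jωL = j·2.337e+04·0.1 = 0 + j2337 Ω
  C: Z = 1/(jωC) = -j/(ω·C) = 0 - j57.97 Ω
Step 3 — Parallel branch: L || C = 1/(1/L + 1/C) = 0 - j59.45 Ω.
Step 4 — Series with R1: Z_total = R1 + (L || C) = 23.4 - j59.45 Ω = 63.89∠-68.5° Ω.
Step 5 — Source phasor: V = 245∠178.0° V = -244.9 + j8.55 V.
Step 6 — Ohm's law: I = V / Z_total = (-244.9 + j8.55) / (23.4 - j59.45) = -1.528 - j3.517 A.
Step 7 — Convert to polar: |I| = 3.835 A, ∠I = -113.5°.

I = 3.835∠-113.5° A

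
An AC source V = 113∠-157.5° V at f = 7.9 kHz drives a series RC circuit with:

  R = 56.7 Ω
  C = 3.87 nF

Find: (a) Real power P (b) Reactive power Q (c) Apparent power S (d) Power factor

Step 1 — Angular frequency: ω = 2π·f = 2π·7900 = 4.964e+04 rad/s.
Step 2 — Component impedances:
  R: Z = R = 56.7 Ω
  C: Z = 1/(jωC) = -j/(ω·C) = 0 - j5206 Ω
Step 3 — Series combination: Z_total = R + C = 56.7 - j5206 Ω = 5206∠-89.4° Ω.
Step 4 — Source phasor: V = 113∠-157.5° V = -104.4 - j43.24 V.
Step 5 — Current: I = V / Z = 0.008087 - j0.02014 A = 0.02171∠-68.1° A.
Step 6 — Complex power: S = V·I* = 0.02671 - j2.453 VA.
Step 7 — Real power: P = Re(S) = 0.02671 W.
Step 8 — Reactive power: Q = Im(S) = -2.453 VAR.
Step 9 — Apparent power: |S| = 2.453 VA.
Step 10 — Power factor: PF = P/|S| = 0.01089 (leading).

(a) P = 0.02671 W  (b) Q = -2.453 VAR  (c) S = 2.453 VA  (d) PF = 0.01089 (leading)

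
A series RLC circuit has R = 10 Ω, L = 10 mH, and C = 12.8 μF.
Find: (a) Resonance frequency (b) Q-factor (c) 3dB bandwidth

Step 1 — Resonance condition Im(Z)=0 gives ω₀ = 1/√(LC).
Step 2 — ω₀ = 1/√(0.01·1.28e-05) = 2795 rad/s.
Step 3 — f₀ = ω₀/(2π) = 444.9 Hz.
Step 4 — Series Q: Q = ω₀L/R = 2795·0.01/10 = 2.795.
Step 5 — 3dB bandwidth: Δω = ω₀/Q = 1000 rad/s; BW = Δω/(2π) = 159.2 Hz.

(a) f₀ = 444.9 Hz  (b) Q = 2.795  (c) BW = 159.2 Hz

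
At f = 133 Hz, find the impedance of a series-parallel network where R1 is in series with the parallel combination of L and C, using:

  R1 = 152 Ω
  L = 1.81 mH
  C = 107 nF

Step 1 — Angular frequency: ω = 2π·f = 2π·133 = 835.7 rad/s.
Step 2 — Component impedances:
  R1: Z = R = 152 Ω
  L: Z = jωL = j·835.7·0.00181 = 0 + j1.513 Ω
  C: Z = 1/(jωC) = -j/(ω·C) = 0 - j1.118e+04 Ω
Step 3 — Parallel branch: L || C = 1/(1/L + 1/C) = 0 + j1.513 Ω.
Step 4 — Series with R1: Z_total = R1 + (L || C) = 152 + j1.513 Ω = 152∠0.6° Ω.

Z = 152 + j1.513 Ω = 152∠0.6° Ω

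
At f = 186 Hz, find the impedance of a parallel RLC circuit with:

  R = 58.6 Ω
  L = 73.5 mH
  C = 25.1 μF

Step 1 — Angular frequency: ω = 2π·f = 2π·186 = 1169 rad/s.
Step 2 — Component impedances:
  R: Z = R = 58.6 Ω
  L: Z = jωL = j·1169·0.0735 = 0 + j85.9 Ω
  C: Z = 1/(jωC) = -j/(ω·C) = 0 - j34.09 Ω
Step 3 — Parallel combination: 1/Z_total = 1/R + 1/L + 1/C; Z_total = 28.24 - j29.28 Ω = 40.68∠-46.0° Ω.

Z = 28.24 - j29.28 Ω = 40.68∠-46.0° Ω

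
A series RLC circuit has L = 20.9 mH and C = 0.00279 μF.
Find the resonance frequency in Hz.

Step 1 — Resonance condition Im(Z)=0 gives ω₀ = 1/√(LC).
Step 2 — ω₀ = 1/√(0.0209·2.79e-09) = 1.31e+05 rad/s.
Step 3 — f₀ = ω₀/(2π) = 2.084e+04 Hz.

f₀ = 2.084e+04 Hz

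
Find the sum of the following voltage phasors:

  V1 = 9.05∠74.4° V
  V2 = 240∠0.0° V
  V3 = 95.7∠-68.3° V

Step 1 — Convert each phasor to rectangular form:
  V1 = 9.05·(cos(74.4°) + j·sin(74.4°)) = 2.434 + j8.717 V
  V2 = 240·(cos(0.0°) + j·sin(0.0°)) = 240 V
  V3 = 95.7·(cos(-68.3°) + j·sin(-68.3°)) = 35.38 - j88.92 V
Step 2 — Sum components: V_total = 277.8 - j80.2 V.
Step 3 — Convert to polar: |V_total| = 289.2 V, ∠V_total = -16.1°.

V_total = 289.2∠-16.1° V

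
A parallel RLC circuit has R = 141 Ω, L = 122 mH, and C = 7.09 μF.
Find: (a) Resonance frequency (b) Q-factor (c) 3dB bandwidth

Step 1 — Resonance: ω₀ = 1/√(LC) = 1/√(0.122·7.09e-06) = 1075 rad/s.
Step 2 — f₀ = ω₀/(2π) = 171.1 Hz.
Step 3 — Parallel Q: Q = R/(ω₀L) = 141/(1075·0.122) = 1.075.
Step 4 — Bandwidth: Δω = ω₀/Q = 1000 rad/s; BW = Δω/(2π) = 159.2 Hz.

(a) f₀ = 171.1 Hz  (b) Q = 1.075  (c) BW = 159.2 Hz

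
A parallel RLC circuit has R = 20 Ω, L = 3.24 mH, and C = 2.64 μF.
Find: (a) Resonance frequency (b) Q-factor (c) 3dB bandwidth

Step 1 — Resonance: ω₀ = 1/√(LC) = 1/√(0.00324·2.64e-06) = 1.081e+04 rad/s.
Step 2 — f₀ = ω₀/(2π) = 1721 Hz.
Step 3 — Parallel Q: Q = R/(ω₀L) = 20/(1.081e+04·0.00324) = 0.5709.
Step 4 — Bandwidth: Δω = ω₀/Q = 1.894e+04 rad/s; BW = Δω/(2π) = 3014 Hz.

(a) f₀ = 1721 Hz  (b) Q = 0.5709  (c) BW = 3014 Hz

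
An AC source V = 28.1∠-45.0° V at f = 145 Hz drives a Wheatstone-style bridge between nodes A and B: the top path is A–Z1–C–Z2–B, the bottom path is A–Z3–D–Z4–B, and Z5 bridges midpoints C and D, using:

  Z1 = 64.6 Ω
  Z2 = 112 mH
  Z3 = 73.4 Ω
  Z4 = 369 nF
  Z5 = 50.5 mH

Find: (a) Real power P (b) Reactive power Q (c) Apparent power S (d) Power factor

Step 1 — Angular frequency: ω = 2π·f = 2π·145 = 911.1 rad/s.
Step 2 — Component impedances:
  Z1: Z = R = 64.6 Ω
  Z2: Z = jωL = j·911.1·0.112 = 0 + j102 Ω
  Z3: Z = R = 73.4 Ω
  Z4: Z = 1/(jωC) = -j/(ω·C) = 0 - j2975 Ω
  Z5: Z = jωL = j·911.1·0.0505 = 0 + j46.01 Ω
Step 3 — Bridge requires nodal analysis (the Z5 bridge couples midpoints C and D, so the two paths cannot be reduced to a simple series/parallel combination). Setting node B to ground and injecting 1 A at node A, the 3-node admittance system at A, C, D solves to V_A = Z_AB = 37.96 + j116.3 Ω = 122.3∠71.9° Ω.
Step 4 — Source phasor: V = 28.1∠-45.0° V = 19.87 - j19.87 V.
Step 5 — Current: I = V / Z = -0.104 - j0.2048 A = 0.2297∠-116.9° A.
Step 6 — Complex power: S = V·I* = 2.003 + j6.136 VA.
Step 7 — Real power: P = Re(S) = 2.003 W.
Step 8 — Reactive power: Q = Im(S) = 6.136 VAR.
Step 9 — Apparent power: |S| = 6.454 VA.
Step 10 — Power factor: PF = P/|S| = 0.3103 (lagging).

(a) P = 2.003 W  (b) Q = 6.136 VAR  (c) S = 6.454 VA  (d) PF = 0.3103 (lagging)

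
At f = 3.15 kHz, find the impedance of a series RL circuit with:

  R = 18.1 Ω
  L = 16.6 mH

Step 1 — Angular frequency: ω = 2π·f = 2π·3150 = 1.979e+04 rad/s.
Step 2 — Component impedances:
  R: Z = R = 18.1 Ω
  L: Z = jωL = j·1.979e+04·0.0166 = 0 + j328.5 Ω
Step 3 — Series combination: Z_total = R + L = 18.1 + j328.5 Ω = 329∠86.8° Ω.

Z = 18.1 + j328.5 Ω = 329∠86.8° Ω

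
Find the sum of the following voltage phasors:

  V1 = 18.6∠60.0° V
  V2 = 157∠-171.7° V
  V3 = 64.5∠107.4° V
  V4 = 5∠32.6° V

Step 1 — Convert each phasor to rectangular form:
  V1 = 18.6·(cos(60.0°) + j·sin(60.0°)) = 9.3 + j16.11 V
  V2 = 157·(cos(-171.7°) + j·sin(-171.7°)) = -155.4 - j22.66 V
  V3 = 64.5·(cos(107.4°) + j·sin(107.4°)) = -19.29 + j61.55 V
  V4 = 5·(cos(32.6°) + j·sin(32.6°)) = 4.212 + j2.694 V
Step 2 — Sum components: V_total = -161.1 + j57.69 V.
Step 3 — Convert to polar: |V_total| = 171.1 V, ∠V_total = 160.3°.

V_total = 171.1∠160.3° V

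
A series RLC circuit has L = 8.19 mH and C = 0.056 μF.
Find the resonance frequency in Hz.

Step 1 — Resonance condition Im(Z)=0 gives ω₀ = 1/√(LC).
Step 2 — ω₀ = 1/√(0.00819·5.6e-08) = 4.669e+04 rad/s.
Step 3 — f₀ = ω₀/(2π) = 7432 Hz.

f₀ = 7432 Hz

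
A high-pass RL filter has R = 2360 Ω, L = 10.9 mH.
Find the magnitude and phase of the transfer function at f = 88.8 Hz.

Step 1 — Angular frequency: ω = 2π·88.8 = 557.9 rad/s.
Step 2 — Transfer function: H(jω) = jωL/(R + jωL).
Step 3 — Numerator jωL = j·6.082; denominator R + jωL = 2360 + j6.082.
Step 4 — H = 6.641e-06 + j0.002577.
Step 5 — Magnitude: |H| = 0.002577 (-51.8 dB); phase: φ = 89.9°.

|H| = 0.002577 (-51.8 dB), φ = 89.9°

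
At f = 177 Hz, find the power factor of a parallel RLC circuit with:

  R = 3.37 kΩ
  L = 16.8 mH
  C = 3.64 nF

Step 1 — Angular frequency: ω = 2π·f = 2π·177 = 1112 rad/s.
Step 2 — Component impedances:
  R: Z = R = 3370 Ω
  L: Z = jωL = j·1112·0.0168 = 0 + j18.68 Ω
  C: Z = 1/(jωC) = -j/(ω·C) = 0 - j2.47e+05 Ω
Step 3 — Parallel combination: 1/Z_total = 1/R + 1/L + 1/C; Z_total = 0.1036 + j18.68 Ω = 18.68∠89.7° Ω.
Step 4 — Power factor: PF = cos(φ) = Re(Z)/|Z| = 0.103597/18.6848 = 0.005544.
Step 5 — Type: Im(Z) = 18.68 ⇒ lagging (phase φ = 89.7°).

PF = 0.005544 (lagging, φ = 89.7°)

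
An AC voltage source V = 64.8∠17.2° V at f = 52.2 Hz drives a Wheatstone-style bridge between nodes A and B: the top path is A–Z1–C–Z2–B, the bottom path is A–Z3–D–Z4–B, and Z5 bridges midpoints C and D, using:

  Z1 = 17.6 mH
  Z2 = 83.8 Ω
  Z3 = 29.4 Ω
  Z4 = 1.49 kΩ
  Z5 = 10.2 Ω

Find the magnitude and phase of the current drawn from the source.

Step 1 — Angular frequency: ω = 2π·f = 2π·52.2 = 328 rad/s.
Step 2 — Component impedances:
  Z1: Z = jωL = j·328·0.0176 = 0 + j5.772 Ω
  Z2: Z = R = 83.8 Ω
  Z3: Z = R = 29.4 Ω
  Z4: Z = R = 1490 Ω
  Z5: Z = R = 10.2 Ω
Step 3 — Bridge requires nodal analysis (the Z5 bridge couples midpoints C and D, so the two paths cannot be reduced to a simple series/parallel combination). Setting node B to ground and injecting 1 A at node A, the 3-node admittance system at A, C, D solves to V_A = Z_AB = 80.16 + j5.499 Ω = 80.35∠3.9° Ω.
Step 4 — Source phasor: V = 64.8∠17.2° V = 61.9 + j19.16 V.
Step 5 — Ohm's law: I = V / Z_total = (61.9 + j19.16) / (80.16 + j5.499) = 0.7849 + j0.1852 A.
Step 6 — Convert to polar: |I| = 0.8065 A, ∠I = 13.3°.

I = 0.8065∠13.3° A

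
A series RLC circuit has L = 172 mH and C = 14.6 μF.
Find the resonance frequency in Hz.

Step 1 — Resonance condition Im(Z)=0 gives ω₀ = 1/√(LC).
Step 2 — ω₀ = 1/√(0.172·1.46e-05) = 631 rad/s.
Step 3 — f₀ = ω₀/(2π) = 100.4 Hz.

f₀ = 100.4 Hz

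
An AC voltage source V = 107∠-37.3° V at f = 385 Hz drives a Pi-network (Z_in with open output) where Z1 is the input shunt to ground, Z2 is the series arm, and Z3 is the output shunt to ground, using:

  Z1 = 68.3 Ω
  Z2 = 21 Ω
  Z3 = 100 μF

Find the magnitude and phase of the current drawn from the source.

Step 1 — Angular frequency: ω = 2π·f = 2π·385 = 2419 rad/s.
Step 2 — Component impedances:
  Z1: Z = R = 68.3 Ω
  Z2: Z = R = 21 Ω
  Z3: Z = 1/(jωC) = -j/(ω·C) = 0 - j4.134 Ω
Step 3 — With open output, the series arm Z2 and the output shunt Z3 appear in series to ground: Z2 + Z3 = 21 - j4.134 Ω.
Step 4 — Parallel with input shunt Z1: Z_in = Z1 || (Z2 + Z3) = 16.17 - j2.413 Ω = 16.35∠-8.5° Ω.
Step 5 — Source phasor: V = 107∠-37.3° V = 85.12 - j64.84 V.
Step 6 — Ohm's law: I = V / Z_total = (85.12 - j64.84) / (16.17 - j2.413) = 5.733 - j3.154 A.
Step 7 — Convert to polar: |I| = 6.543 A, ∠I = -28.8°.

I = 6.543∠-28.8° A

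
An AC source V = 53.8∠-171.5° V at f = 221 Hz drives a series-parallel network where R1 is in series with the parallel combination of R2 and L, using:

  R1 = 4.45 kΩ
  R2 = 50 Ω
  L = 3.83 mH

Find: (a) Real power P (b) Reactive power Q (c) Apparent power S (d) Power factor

Step 1 — Angular frequency: ω = 2π·f = 2π·221 = 1389 rad/s.
Step 2 — Component impedances:
  R1: Z = R = 4450 Ω
  R2: Z = R = 50 Ω
  L: Z = jωL = j·1389·0.00383 = 0 + j5.318 Ω
Step 3 — Parallel branch: R2 || L = 1/(1/R2 + 1/L) = 0.5594 + j5.259 Ω.
Step 4 — Series with R1: Z_total = R1 + (R2 || L) = 4451 + j5.259 Ω = 4451∠0.1° Ω.
Step 5 — Source phasor: V = 53.8∠-171.5° V = -53.21 - j7.952 V.
Step 6 — Current: I = V / Z = -0.01196 - j0.001773 A = 0.01209∠-171.6° A.
Step 7 — Complex power: S = V·I* = 0.6504 + j0.0007685 VA.
Step 8 — Real power: P = Re(S) = 0.6504 W.
Step 9 — Reactive power: Q = Im(S) = 0.0007685 VAR.
Step 10 — Apparent power: |S| = 0.6504 VA.
Step 11 — Power factor: PF = P/|S| = 1 (lagging).

(a) P = 0.6504 W  (b) Q = 0.0007685 VAR  (c) S = 0.6504 VA  (d) PF = 1 (lagging)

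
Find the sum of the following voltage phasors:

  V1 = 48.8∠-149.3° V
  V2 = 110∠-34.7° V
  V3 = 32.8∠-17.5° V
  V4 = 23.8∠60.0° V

Step 1 — Convert each phasor to rectangular form:
  V1 = 48.8·(cos(-149.3°) + j·sin(-149.3°)) = -41.96 - j24.91 V
  V2 = 110·(cos(-34.7°) + j·sin(-34.7°)) = 90.44 - j62.62 V
  V3 = 32.8·(cos(-17.5°) + j·sin(-17.5°)) = 31.28 - j9.863 V
  V4 = 23.8·(cos(60.0°) + j·sin(60.0°)) = 11.9 + j20.61 V
Step 2 — Sum components: V_total = 91.66 - j76.79 V.
Step 3 — Convert to polar: |V_total| = 119.6 V, ∠V_total = -40.0°.

V_total = 119.6∠-40.0° V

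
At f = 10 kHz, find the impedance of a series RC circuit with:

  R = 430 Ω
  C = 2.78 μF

Step 1 — Angular frequency: ω = 2π·f = 2π·1e+04 = 6.283e+04 rad/s.
Step 2 — Component impedances:
  R: Z = R = 430 Ω
  C: Z = 1/(jωC) = -j/(ω·C) = 0 - j5.725 Ω
Step 3 — Series combination: Z_total = R + C = 430 - j5.725 Ω = 430∠-0.8° Ω.

Z = 430 - j5.725 Ω = 430∠-0.8° Ω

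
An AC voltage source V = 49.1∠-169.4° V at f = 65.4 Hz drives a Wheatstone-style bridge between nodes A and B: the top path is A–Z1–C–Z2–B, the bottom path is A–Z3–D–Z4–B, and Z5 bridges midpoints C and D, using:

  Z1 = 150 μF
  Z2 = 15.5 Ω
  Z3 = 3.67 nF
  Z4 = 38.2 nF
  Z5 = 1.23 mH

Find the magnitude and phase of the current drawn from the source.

Step 1 — Angular frequency: ω = 2π·f = 2π·65.4 = 410.9 rad/s.
Step 2 — Component impedances:
  Z1: Z = 1/(jωC) = -j/(ω·C) = 0 - j16.22 Ω
  Z2: Z = R = 15.5 Ω
  Z3: Z = 1/(jωC) = -j/(ω·C) = 0 - j6.631e+05 Ω
  Z4: Z = 1/(jωC) = -j/(ω·C) = 0 - j6.371e+04 Ω
  Z5: Z = jωL = j·410.9·0.00123 = 0 + j0.5054 Ω
Step 3 — Bridge requires nodal analysis (the Z5 bridge couples midpoints C and D, so the two paths cannot be reduced to a simple series/parallel combination). Setting node B to ground and injecting 1 A at node A, the 3-node admittance system at A, C, D solves to V_A = Z_AB = 15.5 - j16.23 Ω = 22.44∠-46.3° Ω.
Step 4 — Source phasor: V = 49.1∠-169.4° V = -48.26 - j9.032 V.
Step 5 — Ohm's law: I = V / Z_total = (-48.26 - j9.032) / (15.5 - j16.23) = -1.194 - j1.833 A.
Step 6 — Convert to polar: |I| = 2.188 A, ∠I = -123.1°.

I = 2.188∠-123.1° A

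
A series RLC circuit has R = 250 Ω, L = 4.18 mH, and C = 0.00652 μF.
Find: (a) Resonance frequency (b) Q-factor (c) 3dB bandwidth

Step 1 — Resonance: ω₀ = 1/√(LC) = 1/√(0.00418·6.52e-09) = 1.916e+05 rad/s.
Step 2 — f₀ = ω₀/(2π) = 3.049e+04 Hz.
Step 3 — Series Q: Q = ω₀L/R = 1.916e+05·0.00418/250 = 3.203.
Step 4 — Bandwidth: Δω = ω₀/Q = 5.981e+04 rad/s; BW = Δω/(2π) = 9519 Hz.

(a) f₀ = 3.049e+04 Hz  (b) Q = 3.203  (c) BW = 9519 Hz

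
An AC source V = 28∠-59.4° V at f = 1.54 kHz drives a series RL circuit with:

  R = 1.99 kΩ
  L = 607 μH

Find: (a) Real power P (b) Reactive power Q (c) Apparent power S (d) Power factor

Step 1 — Angular frequency: ω = 2π·f = 2π·1540 = 9676 rad/s.
Step 2 — Component impedances:
  R: Z = R = 1990 Ω
  L: Z = jωL = j·9676·0.000607 = 0 + j5.873 Ω
Step 3 — Series combination: Z_total = R + L = 1990 + j5.873 Ω = 1990∠0.2° Ω.
Step 4 — Source phasor: V = 28∠-59.4° V = 14.25 - j24.1 V.
Step 5 — Current: I = V / Z = 0.007127 - j0.01213 A = 0.01407∠-59.6° A.
Step 6 — Complex power: S = V·I* = 0.394 + j0.001163 VA.
Step 7 — Real power: P = Re(S) = 0.394 W.
Step 8 — Reactive power: Q = Im(S) = 0.001163 VAR.
Step 9 — Apparent power: |S| = 0.394 VA.
Step 10 — Power factor: PF = P/|S| = 1 (lagging).

(a) P = 0.394 W  (b) Q = 0.001163 VAR  (c) S = 0.394 VA  (d) PF = 1 (lagging)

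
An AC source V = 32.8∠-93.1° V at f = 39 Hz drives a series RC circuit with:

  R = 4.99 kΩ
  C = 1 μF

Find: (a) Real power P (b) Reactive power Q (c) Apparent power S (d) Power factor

Step 1 — Angular frequency: ω = 2π·f = 2π·39 = 245 rad/s.
Step 2 — Component impedances:
  R: Z = R = 4990 Ω
  C: Z = 1/(jωC) = -j/(ω·C) = 0 - j4081 Ω
Step 3 — Series combination: Z_total = R + C = 4990 - j4081 Ω = 6446∠-39.3° Ω.
Step 4 — Source phasor: V = 32.8∠-93.1° V = -1.774 - j32.75 V.
Step 5 — Current: I = V / Z = 0.003003 - j0.004107 A = 0.005088∠-53.8° A.
Step 6 — Complex power: S = V·I* = 0.1292 - j0.1057 VA.
Step 7 — Real power: P = Re(S) = 0.1292 W.
Step 8 — Reactive power: Q = Im(S) = -0.1057 VAR.
Step 9 — Apparent power: |S| = 0.1669 VA.
Step 10 — Power factor: PF = P/|S| = 0.7741 (leading).

(a) P = 0.1292 W  (b) Q = -0.1057 VAR  (c) S = 0.1669 VA  (d) PF = 0.7741 (leading)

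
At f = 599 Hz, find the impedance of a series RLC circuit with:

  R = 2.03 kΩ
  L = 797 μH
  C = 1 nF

Step 1 — Angular frequency: ω = 2π·f = 2π·599 = 3764 rad/s.
Step 2 — Component impedances:
  R: Z = R = 2030 Ω
  L: Z = jωL = j·3764·0.000797 = 0 + j3 Ω
  C: Z = 1/(jωC) = -j/(ω·C) = 0 - j2.657e+05 Ω
Step 3 — Series combination: Z_total = R + L + C = 2030 - j2.657e+05 Ω = 2.657e+05∠-89.6° Ω.

Z = 2030 - j2.657e+05 Ω = 2.657e+05∠-89.6° Ω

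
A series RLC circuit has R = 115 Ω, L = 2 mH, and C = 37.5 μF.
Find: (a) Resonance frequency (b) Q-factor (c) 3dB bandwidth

Step 1 — Resonance: ω₀ = 1/√(LC) = 1/√(0.002·3.75e-05) = 3651 rad/s.
Step 2 — f₀ = ω₀/(2π) = 581.2 Hz.
Step 3 — Series Q: Q = ω₀L/R = 3651·0.002/115 = 0.0635.
Step 4 — Bandwidth: Δω = ω₀/Q = 5.75e+04 rad/s; BW = Δω/(2π) = 9151 Hz.

(a) f₀ = 581.2 Hz  (b) Q = 0.0635  (c) BW = 9151 Hz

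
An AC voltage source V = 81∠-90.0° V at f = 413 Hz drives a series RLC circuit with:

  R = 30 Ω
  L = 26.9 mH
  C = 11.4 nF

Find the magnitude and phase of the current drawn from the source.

Step 1 — Angular frequency: ω = 2π·f = 2π·413 = 2595 rad/s.
Step 2 — Component impedances:
  R: Z = R = 30 Ω
  L: Z = jωL = j·2595·0.0269 = 0 + j69.8 Ω
  C: Z = 1/(jωC) = -j/(ω·C) = 0 - j3.38e+04 Ω
Step 3 — Series combination: Z_total = R + L + C = 30 - j3.373e+04 Ω = 3.373e+04∠-89.9° Ω.
Step 4 — Source phasor: V = 81∠-90.0° V = 0 - j81 V.
Step 5 — Ohm's law: I = V / Z_total = (0 - j81) / (30 - j3.373e+04) = 0.002401 - j2.135e-06 A.
Step 6 — Convert to polar: |I| = 0.002401 A, ∠I = -0.1°.

I = 0.002401∠-0.1° A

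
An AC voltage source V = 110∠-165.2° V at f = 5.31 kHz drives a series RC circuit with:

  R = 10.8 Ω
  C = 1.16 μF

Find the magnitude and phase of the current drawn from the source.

Step 1 — Angular frequency: ω = 2π·f = 2π·5310 = 3.336e+04 rad/s.
Step 2 — Component impedances:
  R: Z = R = 10.8 Ω
  C: Z = 1/(jωC) = -j/(ω·C) = 0 - j25.84 Ω
Step 3 — Series combination: Z_total = R + C = 10.8 - j25.84 Ω = 28∠-67.3° Ω.
Step 4 — Source phasor: V = 110∠-165.2° V = -106.4 - j28.1 V.
Step 5 — Ohm's law: I = V / Z_total = (-106.4 - j28.1) / (10.8 - j25.84) = -0.5388 - j3.891 A.
Step 6 — Convert to polar: |I| = 3.928 A, ∠I = -97.9°.

I = 3.928∠-97.9° A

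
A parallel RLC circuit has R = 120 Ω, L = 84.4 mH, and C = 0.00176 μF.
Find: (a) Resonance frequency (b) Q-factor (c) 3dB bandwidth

Step 1 — Resonance: ω₀ = 1/√(LC) = 1/√(0.0844·1.76e-09) = 8.205e+04 rad/s.
Step 2 — f₀ = ω₀/(2π) = 1.306e+04 Hz.
Step 3 — Parallel Q: Q = R/(ω₀L) = 120/(8.205e+04·0.0844) = 0.01733.
Step 4 — Bandwidth: Δω = ω₀/Q = 4.735e+06 rad/s; BW = Δω/(2π) = 7.536e+05 Hz.

(a) f₀ = 1.306e+04 Hz  (b) Q = 0.01733  (c) BW = 7.536e+05 Hz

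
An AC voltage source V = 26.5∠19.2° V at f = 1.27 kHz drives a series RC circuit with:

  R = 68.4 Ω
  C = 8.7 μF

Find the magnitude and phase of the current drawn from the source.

Step 1 — Angular frequency: ω = 2π·f = 2π·1270 = 7980 rad/s.
Step 2 — Component impedances:
  R: Z = R = 68.4 Ω
  C: Z = 1/(jωC) = -j/(ω·C) = 0 - j14.4 Ω
Step 3 — Series combination: Z_total = R + C = 68.4 - j14.4 Ω = 69.9∠-11.9° Ω.
Step 4 — Source phasor: V = 26.5∠19.2° V = 25.03 + j8.715 V.
Step 5 — Ohm's law: I = V / Z_total = (25.03 + j8.715) / (68.4 - j14.4) = 0.3246 + j0.1958 A.
Step 6 — Convert to polar: |I| = 0.3791 A, ∠I = 31.1°.

I = 0.3791∠31.1° A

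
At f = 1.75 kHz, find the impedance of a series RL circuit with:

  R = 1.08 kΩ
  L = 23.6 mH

Step 1 — Angular frequency: ω = 2π·f = 2π·1750 = 1.1e+04 rad/s.
Step 2 — Component impedances:
  R: Z = R = 1080 Ω
  L: Z = jωL = j·1.1e+04·0.0236 = 0 + j259.5 Ω
Step 3 — Series combination: Z_total = R + L = 1080 + j259.5 Ω = 1111∠13.5° Ω.

Z = 1080 + j259.5 Ω = 1111∠13.5° Ω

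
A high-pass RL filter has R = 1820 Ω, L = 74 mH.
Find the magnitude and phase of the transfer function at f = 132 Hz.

Step 1 — Angular frequency: ω = 2π·132 = 829.4 rad/s.
Step 2 — Transfer function: H(jω) = jωL/(R + jωL).
Step 3 — Numerator jωL = j·61.37; denominator R + jωL = 1820 + j61.37.
Step 4 — H = 0.001136 + j0.03368.
Step 5 — Magnitude: |H| = 0.0337 (-29.4 dB); phase: φ = 88.1°.

|H| = 0.0337 (-29.4 dB), φ = 88.1°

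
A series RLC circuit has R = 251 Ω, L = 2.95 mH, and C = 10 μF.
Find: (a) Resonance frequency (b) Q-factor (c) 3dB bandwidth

Step 1 — Resonance: ω₀ = 1/√(LC) = 1/√(0.00295·1e-05) = 5822 rad/s.
Step 2 — f₀ = ω₀/(2π) = 926.6 Hz.
Step 3 — Series Q: Q = ω₀L/R = 5822·0.00295/251 = 0.06843.
Step 4 — Bandwidth: Δω = ω₀/Q = 8.508e+04 rad/s; BW = Δω/(2π) = 1.354e+04 Hz.

(a) f₀ = 926.6 Hz  (b) Q = 0.06843  (c) BW = 1.354e+04 Hz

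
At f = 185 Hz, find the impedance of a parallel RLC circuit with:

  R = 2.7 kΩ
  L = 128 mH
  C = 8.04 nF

Step 1 — Angular frequency: ω = 2π·f = 2π·185 = 1162 rad/s.
Step 2 — Component impedances:
  R: Z = R = 2700 Ω
  L: Z = jωL = j·1162·0.128 = 0 + j148.8 Ω
  C: Z = 1/(jωC) = -j/(ω·C) = 0 - j1.07e+05 Ω
Step 3 — Parallel combination: 1/Z_total = 1/R + 1/L + 1/C; Z_total = 8.197 + j148.5 Ω = 148.8∠86.8° Ω.

Z = 8.197 + j148.5 Ω = 148.8∠86.8° Ω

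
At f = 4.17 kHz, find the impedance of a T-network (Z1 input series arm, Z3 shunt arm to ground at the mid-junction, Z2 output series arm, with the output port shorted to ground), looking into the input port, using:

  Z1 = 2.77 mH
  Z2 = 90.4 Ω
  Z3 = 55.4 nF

Step 1 — Angular frequency: ω = 2π·f = 2π·4170 = 2.62e+04 rad/s.
Step 2 — Component impedances:
  Z1: Z = jωL = j·2.62e+04·0.00277 = 0 + j72.58 Ω
  Z2: Z = R = 90.4 Ω
  Z3: Z = 1/(jωC) = -j/(ω·C) = 0 - j688.9 Ω
Step 3 — With the output port shorted to ground, the output series arm Z2 runs from the junction to ground; the shunt arm Z3 also runs from the junction to ground. They appear in parallel: Z3 || Z2 = 88.87 - j11.66 Ω.
Step 4 — Series with input arm Z1: Z_in = Z1 + (Z3 || Z2) = 88.87 + j60.92 Ω = 107.7∠34.4° Ω.

Z = 88.87 + j60.92 Ω = 107.7∠34.4° Ω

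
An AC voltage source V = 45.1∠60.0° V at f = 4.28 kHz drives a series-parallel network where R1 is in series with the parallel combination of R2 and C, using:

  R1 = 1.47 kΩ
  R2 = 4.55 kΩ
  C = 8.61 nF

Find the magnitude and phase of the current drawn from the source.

Step 1 — Angular frequency: ω = 2π·f = 2π·4280 = 2.689e+04 rad/s.
Step 2 — Component impedances:
  R1: Z = R = 1470 Ω
  R2: Z = R = 4550 Ω
  C: Z = 1/(jωC) = -j/(ω·C) = 0 - j4319 Ω
Step 3 — Parallel branch: R2 || C = 1/(1/R2 + 1/C) = 2157 - j2272 Ω.
Step 4 — Series with R1: Z_total = R1 + (R2 || C) = 3627 - j2272 Ω = 4279∠-32.1° Ω.
Step 5 — Source phasor: V = 45.1∠60.0° V = 22.55 + j39.06 V.
Step 6 — Ohm's law: I = V / Z_total = (22.55 + j39.06) / (3627 - j2272) = -0.0003799 + j0.01053 A.
Step 7 — Convert to polar: |I| = 0.01054 A, ∠I = 92.1°.

I = 0.01054∠92.1° A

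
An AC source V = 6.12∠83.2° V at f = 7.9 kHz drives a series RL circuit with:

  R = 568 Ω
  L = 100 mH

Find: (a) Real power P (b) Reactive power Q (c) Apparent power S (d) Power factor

Step 1 — Angular frequency: ω = 2π·f = 2π·7900 = 4.964e+04 rad/s.
Step 2 — Component impedances:
  R: Z = R = 568 Ω
  L: Z = jωL = j·4.964e+04·0.1 = 0 + j4964 Ω
Step 3 — Series combination: Z_total = R + L = 568 + j4964 Ω = 4996∠83.5° Ω.
Step 4 — Source phasor: V = 6.12∠83.2° V = 0.7246 + j6.077 V.
Step 5 — Current: I = V / Z = 0.001225 - j5.816e-06 A = 0.001225∠-0.3° A.
Step 6 — Complex power: S = V·I* = 0.0008523 + j0.007448 VA.
Step 7 — Real power: P = Re(S) = 0.0008523 W.
Step 8 — Reactive power: Q = Im(S) = 0.007448 VAR.
Step 9 — Apparent power: |S| = 0.007497 VA.
Step 10 — Power factor: PF = P/|S| = 0.1137 (lagging).

(a) P = 0.0008523 W  (b) Q = 0.007448 VAR  (c) S = 0.007497 VA  (d) PF = 0.1137 (lagging)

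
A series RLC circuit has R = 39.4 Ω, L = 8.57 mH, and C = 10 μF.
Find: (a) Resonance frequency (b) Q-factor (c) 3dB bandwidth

Step 1 — Resonance: ω₀ = 1/√(LC) = 1/√(0.00857·1e-05) = 3416 rad/s.
Step 2 — f₀ = ω₀/(2π) = 543.7 Hz.
Step 3 — Series Q: Q = ω₀L/R = 3416·0.00857/39.4 = 0.743.
Step 4 — Bandwidth: Δω = ω₀/Q = 4597 rad/s; BW = Δω/(2π) = 731.7 Hz.

(a) f₀ = 543.7 Hz  (b) Q = 0.743  (c) BW = 731.7 Hz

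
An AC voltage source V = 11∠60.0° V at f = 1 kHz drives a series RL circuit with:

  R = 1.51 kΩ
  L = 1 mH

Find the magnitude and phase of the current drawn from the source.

Step 1 — Angular frequency: ω = 2π·f = 2π·1000 = 6283 rad/s.
Step 2 — Component impedances:
  R: Z = R = 1510 Ω
  L: Z = jωL = j·6283·0.001 = 0 + j6.283 Ω
Step 3 — Series combination: Z_total = R + L = 1510 + j6.283 Ω = 1510∠0.2° Ω.
Step 4 — Source phasor: V = 11∠60.0° V = 5.5 + j9.526 V.
Step 5 — Ohm's law: I = V / Z_total = (5.5 + j9.526) / (1510 + j6.283) = 0.003669 + j0.006294 A.
Step 6 — Convert to polar: |I| = 0.007285 A, ∠I = 59.8°.

I = 0.007285∠59.8° A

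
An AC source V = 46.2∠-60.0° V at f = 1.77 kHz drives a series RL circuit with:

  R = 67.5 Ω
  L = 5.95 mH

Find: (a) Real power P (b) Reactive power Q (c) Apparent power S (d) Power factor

Step 1 — Angular frequency: ω = 2π·f = 2π·1770 = 1.112e+04 rad/s.
Step 2 — Component impedances:
  R: Z = R = 67.5 Ω
  L: Z = jωL = j·1.112e+04·0.00595 = 0 + j66.17 Ω
Step 3 — Series combination: Z_total = R + L = 67.5 + j66.17 Ω = 94.52∠44.4° Ω.
Step 4 — Source phasor: V = 46.2∠-60.0° V = 23.1 - j40.01 V.
Step 5 — Current: I = V / Z = -0.1218 - j0.4733 A = 0.4888∠-104.4° A.
Step 6 — Complex power: S = V·I* = 16.12 + j15.81 VA.
Step 7 — Real power: P = Re(S) = 16.12 W.
Step 8 — Reactive power: Q = Im(S) = 15.81 VAR.
Step 9 — Apparent power: |S| = 22.58 VA.
Step 10 — Power factor: PF = P/|S| = 0.7141 (lagging).

(a) P = 16.12 W  (b) Q = 15.81 VAR  (c) S = 22.58 VA  (d) PF = 0.7141 (lagging)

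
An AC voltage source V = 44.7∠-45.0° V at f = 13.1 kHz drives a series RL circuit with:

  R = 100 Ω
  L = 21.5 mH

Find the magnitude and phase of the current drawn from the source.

Step 1 — Angular frequency: ω = 2π·f = 2π·1.31e+04 = 8.231e+04 rad/s.
Step 2 — Component impedances:
  R: Z = R = 100 Ω
  L: Z = jωL = j·8.231e+04·0.0215 = 0 + j1770 Ω
Step 3 — Series combination: Z_total = R + L = 100 + j1770 Ω = 1772∠86.8° Ω.
Step 4 — Source phasor: V = 44.7∠-45.0° V = 31.61 - j31.61 V.
Step 5 — Ohm's law: I = V / Z_total = (31.61 - j31.61) / (100 + j1770) = -0.0168 - j0.01881 A.
Step 6 — Convert to polar: |I| = 0.02522 A, ∠I = -131.8°.

I = 0.02522∠-131.8° A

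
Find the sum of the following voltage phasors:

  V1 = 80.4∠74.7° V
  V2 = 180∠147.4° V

Step 1 — Convert each phasor to rectangular form:
  V1 = 80.4·(cos(74.7°) + j·sin(74.7°)) = 21.22 + j77.55 V
  V2 = 180·(cos(147.4°) + j·sin(147.4°)) = -151.6 + j96.98 V
Step 2 — Sum components: V_total = -130.4 + j174.5 V.
Step 3 — Convert to polar: |V_total| = 217.9 V, ∠V_total = 126.8°.

V_total = 217.9∠126.8° V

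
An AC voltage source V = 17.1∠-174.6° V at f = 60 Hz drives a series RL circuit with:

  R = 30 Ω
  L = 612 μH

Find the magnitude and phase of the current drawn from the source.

Step 1 — Angular frequency: ω = 2π·f = 2π·60 = 377 rad/s.
Step 2 — Component impedances:
  R: Z = R = 30 Ω
  L: Z = jωL = j·377·0.000612 = 0 + j0.2307 Ω
Step 3 — Series combination: Z_total = R + L = 30 + j0.2307 Ω = 30∠0.4° Ω.
Step 4 — Source phasor: V = 17.1∠-174.6° V = -17.02 - j1.609 V.
Step 5 — Ohm's law: I = V / Z_total = (-17.02 - j1.609) / (30 + j0.2307) = -0.5678 - j0.04927 A.
Step 6 — Convert to polar: |I| = 0.57 A, ∠I = -175.0°.

I = 0.57∠-175.0° A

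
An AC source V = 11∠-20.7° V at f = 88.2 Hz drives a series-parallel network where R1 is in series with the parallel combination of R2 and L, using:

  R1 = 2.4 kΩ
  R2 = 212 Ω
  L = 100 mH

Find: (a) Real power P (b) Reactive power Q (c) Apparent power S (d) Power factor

Step 1 — Angular frequency: ω = 2π·f = 2π·88.2 = 554.2 rad/s.
Step 2 — Component impedances:
  R1: Z = R = 2400 Ω
  R2: Z = R = 212 Ω
  L: Z = jωL = j·554.2·0.1 = 0 + j55.42 Ω
Step 3 — Parallel branch: R2 || L = 1/(1/R2 + 1/L) = 13.56 + j51.87 Ω.
Step 4 — Series with R1: Z_total = R1 + (R2 || L) = 2414 + j51.87 Ω = 2414∠1.2° Ω.
Step 5 — Source phasor: V = 11∠-20.7° V = 10.29 - j3.888 V.
Step 6 — Current: I = V / Z = 0.004227 - j0.001702 A = 0.004557∠-21.9° A.
Step 7 — Complex power: S = V·I* = 0.05011 + j0.001077 VA.
Step 8 — Real power: P = Re(S) = 0.05011 W.
Step 9 — Reactive power: Q = Im(S) = 0.001077 VAR.
Step 10 — Apparent power: |S| = 0.05012 VA.
Step 11 — Power factor: PF = P/|S| = 0.9998 (lagging).

(a) P = 0.05011 W  (b) Q = 0.001077 VAR  (c) S = 0.05012 VA  (d) PF = 0.9998 (lagging)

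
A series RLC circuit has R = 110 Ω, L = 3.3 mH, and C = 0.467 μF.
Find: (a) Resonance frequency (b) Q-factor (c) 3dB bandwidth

Step 1 — Resonance: ω₀ = 1/√(LC) = 1/√(0.0033·4.67e-07) = 2.547e+04 rad/s.
Step 2 — f₀ = ω₀/(2π) = 4054 Hz.
Step 3 — Series Q: Q = ω₀L/R = 2.547e+04·0.0033/110 = 0.7642.
Step 4 — Bandwidth: Δω = ω₀/Q = 3.333e+04 rad/s; BW = Δω/(2π) = 5305 Hz.

(a) f₀ = 4054 Hz  (b) Q = 0.7642  (c) BW = 5305 Hz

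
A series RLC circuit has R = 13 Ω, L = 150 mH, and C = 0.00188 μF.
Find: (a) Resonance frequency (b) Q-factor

Step 1 — Resonance condition Im(Z)=0 gives ω₀ = 1/√(LC).
Step 2 — ω₀ = 1/√(0.15·1.88e-09) = 5.955e+04 rad/s.
Step 3 — f₀ = ω₀/(2π) = 9478 Hz.
Step 4 — Series Q: Q = ω₀L/R = 5.955e+04·0.15/13 = 687.1.

(a) f₀ = 9478 Hz  (b) Q = 687.1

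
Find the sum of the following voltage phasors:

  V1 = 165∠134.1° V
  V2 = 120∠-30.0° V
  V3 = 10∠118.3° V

Step 1 — Convert each phasor to rectangular form:
  V1 = 165·(cos(134.1°) + j·sin(134.1°)) = -114.8 + j118.5 V
  V2 = 120·(cos(-30.0°) + j·sin(-30.0°)) = 103.9 - j60 V
  V3 = 10·(cos(118.3°) + j·sin(118.3°)) = -4.741 + j8.805 V
Step 2 — Sum components: V_total = -15.64 + j67.3 V.
Step 3 — Convert to polar: |V_total| = 69.09 V, ∠V_total = 103.1°.

V_total = 69.09∠103.1° V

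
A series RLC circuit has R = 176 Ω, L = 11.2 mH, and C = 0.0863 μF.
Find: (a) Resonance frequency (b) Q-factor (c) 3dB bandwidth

Step 1 — Resonance: ω₀ = 1/√(LC) = 1/√(0.0112·8.63e-08) = 3.217e+04 rad/s.
Step 2 — f₀ = ω₀/(2π) = 5119 Hz.
Step 3 — Series Q: Q = ω₀L/R = 3.217e+04·0.0112/176 = 2.047.
Step 4 — Bandwidth: Δω = ω₀/Q = 1.571e+04 rad/s; BW = Δω/(2π) = 2501 Hz.

(a) f₀ = 5119 Hz  (b) Q = 2.047  (c) BW = 2501 Hz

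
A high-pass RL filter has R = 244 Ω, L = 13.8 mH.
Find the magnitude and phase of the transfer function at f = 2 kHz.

Step 1 — Angular frequency: ω = 2π·2000 = 1.257e+04 rad/s.
Step 2 — Transfer function: H(jω) = jωL/(R + jωL).
Step 3 — Numerator jωL = j·173.4; denominator R + jωL = 244 + j173.4.
Step 4 — H = 0.3356 + j0.4722.
Step 5 — Magnitude: |H| = 0.5793 (-4.7 dB); phase: φ = 54.6°.

|H| = 0.5793 (-4.7 dB), φ = 54.6°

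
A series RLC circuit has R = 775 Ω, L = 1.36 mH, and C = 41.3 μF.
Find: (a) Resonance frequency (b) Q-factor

Step 1 — Resonance condition Im(Z)=0 gives ω₀ = 1/√(LC).
Step 2 — ω₀ = 1/√(0.00136·4.13e-05) = 4219 rad/s.
Step 3 — f₀ = ω₀/(2π) = 671.5 Hz.
Step 4 — Series Q: Q = ω₀L/R = 4219·0.00136/775 = 0.007404.

(a) f₀ = 671.5 Hz  (b) Q = 0.007404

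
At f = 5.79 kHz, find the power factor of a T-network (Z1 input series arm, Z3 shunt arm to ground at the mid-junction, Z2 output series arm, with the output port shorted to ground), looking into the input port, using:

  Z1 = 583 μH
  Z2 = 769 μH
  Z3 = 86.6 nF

Step 1 — Angular frequency: ω = 2π·f = 2π·5790 = 3.638e+04 rad/s.
Step 2 — Component impedances:
  Z1: Z = jωL = j·3.638e+04·0.000583 = 0 + j21.21 Ω
  Z2: Z = jωL = j·3.638e+04·0.000769 = 0 + j27.98 Ω
  Z3: Z = 1/(jωC) = -j/(ω·C) = 0 - j317.4 Ω
Step 3 — With the output port shorted to ground, the output series arm Z2 runs from the junction to ground; the shunt arm Z3 also runs from the junction to ground. They appear in parallel: Z3 || Z2 = 0 + j30.68 Ω.
Step 4 — Series with input arm Z1: Z_in = Z1 + (Z3 || Z2) = 0 + j51.89 Ω = 51.89∠90.0° Ω.
Step 5 — Power factor: PF = cos(φ) = Re(Z)/|Z| = 0/51.89 = 0.
Step 6 — Type: Im(Z) = 51.89 ⇒ lagging (phase φ = 90.0°).

PF = 0 (lagging, φ = 90.0°)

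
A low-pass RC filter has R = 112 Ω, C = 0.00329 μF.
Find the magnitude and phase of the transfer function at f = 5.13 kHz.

Step 1 — Angular frequency: ω = 2π·5130 = 3.223e+04 rad/s.
Step 2 — Transfer function: H(jω) = 1/(1 + jωRC).
Step 3 — Denominator: 1 + jωRC = 1 + j·3.223e+04·112·3.29e-09 = 1 + j0.01188.
Step 4 — H = 0.9999 - j0.01188.
Step 5 — Magnitude: |H| = 0.9999 (-0.0 dB); phase: φ = -0.7°.

|H| = 0.9999 (-0.0 dB), φ = -0.7°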